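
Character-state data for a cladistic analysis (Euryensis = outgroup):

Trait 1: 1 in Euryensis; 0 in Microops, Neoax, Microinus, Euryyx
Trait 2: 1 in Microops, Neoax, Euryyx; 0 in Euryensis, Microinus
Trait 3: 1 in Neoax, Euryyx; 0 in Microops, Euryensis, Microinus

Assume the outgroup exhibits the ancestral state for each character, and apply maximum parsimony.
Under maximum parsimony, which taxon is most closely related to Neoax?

Euryyx

Character polarity is set by the outgroup: the derived state is whichever differs from the outgroup's state, so for Trait 1 the derived state is '0', and for the remaining characters it is '1'.
Trait 1 (derived state '0') is shared by all ingroup taxa — unites the whole ingroup.
Trait 2 (derived state '1') is shared by Euryyx, Microops, and Neoax — a synapomorphy uniting that clade.
Only Euryyx and Neoax show the derived state '1' for Trait 3, supporting them as a clade.
Most parsimonious ingroup topology: (((Neoax,Euryyx),Microops),Microinus).
Neoax and Euryyx form a cherry on this tree, so they are sister taxa.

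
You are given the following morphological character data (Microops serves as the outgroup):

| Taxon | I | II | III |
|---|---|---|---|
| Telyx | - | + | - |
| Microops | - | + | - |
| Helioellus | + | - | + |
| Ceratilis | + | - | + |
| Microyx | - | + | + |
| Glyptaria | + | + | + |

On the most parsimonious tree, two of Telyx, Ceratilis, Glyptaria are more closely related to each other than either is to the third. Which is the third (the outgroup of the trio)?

Character polarity is set by the outgroup: the derived state is whichever differs from the outgroup's state, so for II the derived state is '-', and for the remaining characters it is '+'.
I: derived state '+' in Ceratilis, Glyptaria, and Helioellus only — synapomorphy for {Ceratilis, Glyptaria, Helioellus}.
Only Ceratilis and Helioellus show the derived state '-' for II, supporting them as a clade.
III (derived state '+') is shared by Ceratilis, Glyptaria, Helioellus, and Microyx — a synapomorphy uniting that clade.
Most parsimonious ingroup topology: ((((Helioellus,Ceratilis),Glyptaria),Microyx),Telyx).
Glyptaria and Ceratilis share a more recent common ancestor with each other than either does with Telyx, so Telyx is the least closely related of the three.

Telyx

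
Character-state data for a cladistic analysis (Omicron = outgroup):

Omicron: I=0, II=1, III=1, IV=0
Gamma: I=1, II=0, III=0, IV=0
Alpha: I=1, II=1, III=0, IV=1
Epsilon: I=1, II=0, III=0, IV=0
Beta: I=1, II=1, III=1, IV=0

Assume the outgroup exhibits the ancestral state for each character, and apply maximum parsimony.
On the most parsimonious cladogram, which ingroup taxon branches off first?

Beta

Character polarity is set by the outgroup: the derived state is whichever differs from the outgroup's state, so for II, III the derived state is '0', and for the remaining characters it is '1'.
All ingroup taxa share the derived state '1' for I; it defines the ingroup but does not resolve relationships within it.
II: derived state '0' in Epsilon and Gamma only — synapomorphy for {Epsilon, Gamma}.
Only Alpha, Epsilon, and Gamma show the derived state '0' for III, supporting them as a clade.
IV (derived state '1') is unique to Alpha (autapomorphy; uninformative for grouping).
Most parsimonious ingroup topology: (((Gamma,Epsilon),Alpha),Beta).
Beta is sister to the clade containing all other ingroup taxa, so it is the earliest-diverging (most basal) ingroup lineage.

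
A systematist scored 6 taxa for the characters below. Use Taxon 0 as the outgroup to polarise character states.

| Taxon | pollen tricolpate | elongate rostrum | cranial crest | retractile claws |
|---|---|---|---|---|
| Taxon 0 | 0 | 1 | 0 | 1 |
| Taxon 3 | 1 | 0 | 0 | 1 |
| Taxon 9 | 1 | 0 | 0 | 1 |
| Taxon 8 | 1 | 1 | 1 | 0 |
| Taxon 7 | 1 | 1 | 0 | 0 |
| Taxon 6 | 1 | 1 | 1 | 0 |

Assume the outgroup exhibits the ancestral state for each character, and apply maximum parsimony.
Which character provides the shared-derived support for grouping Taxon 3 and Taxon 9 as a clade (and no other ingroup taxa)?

elongate rostrum

Character polarity is set by the outgroup: the derived state is whichever differs from the outgroup's state, so for elongate rostrum, retractile claws the derived state is '0', and for the remaining characters it is '1'.
pollen tricolpate (derived state '1') is shared by all ingroup taxa — unites the whole ingroup.
elongate rostrum (derived state '0') is shared by Taxon 3 and Taxon 9 — a synapomorphy uniting that clade.
cranial crest (derived state '1') is shared by Taxon 6 and Taxon 8 — a synapomorphy uniting that clade.
retractile claws (derived state '0') is shared by Taxon 6, Taxon 7, and Taxon 8 — a synapomorphy uniting that clade.
Most parsimonious ingroup topology: ((Taxon 3,Taxon 9),((Taxon 8,Taxon 6),Taxon 7)).
The clade {Taxon 3, Taxon 9} is supported by elongate rostrum: its derived state '0' occurs in exactly those taxa and in no other taxon (including the outgroup).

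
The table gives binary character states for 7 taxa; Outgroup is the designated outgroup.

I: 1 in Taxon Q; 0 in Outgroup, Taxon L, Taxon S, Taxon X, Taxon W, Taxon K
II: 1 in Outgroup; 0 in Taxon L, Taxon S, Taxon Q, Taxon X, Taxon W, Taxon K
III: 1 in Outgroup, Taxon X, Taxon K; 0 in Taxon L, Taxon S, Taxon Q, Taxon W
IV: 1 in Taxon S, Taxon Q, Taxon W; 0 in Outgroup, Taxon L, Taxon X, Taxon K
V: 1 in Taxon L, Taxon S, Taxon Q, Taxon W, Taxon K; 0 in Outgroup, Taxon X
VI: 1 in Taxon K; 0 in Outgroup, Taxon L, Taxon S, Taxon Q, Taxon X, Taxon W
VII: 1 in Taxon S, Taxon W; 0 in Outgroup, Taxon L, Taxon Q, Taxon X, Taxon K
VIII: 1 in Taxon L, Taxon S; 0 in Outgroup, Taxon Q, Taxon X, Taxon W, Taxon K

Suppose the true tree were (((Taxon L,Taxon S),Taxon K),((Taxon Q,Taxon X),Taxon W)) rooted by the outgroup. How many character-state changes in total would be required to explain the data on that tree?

Map each character onto (((Taxon L,Taxon S),Taxon K),((Taxon Q,Taxon X),Taxon W)) (rooted by Outgroup) and count the minimum state changes it requires (Fitch parsimony):
I: 1; II: 1; III: 3; IV: 3; V: 2; VI: 1; VII: 2; VIII: 1.
Total tree length = 14.

14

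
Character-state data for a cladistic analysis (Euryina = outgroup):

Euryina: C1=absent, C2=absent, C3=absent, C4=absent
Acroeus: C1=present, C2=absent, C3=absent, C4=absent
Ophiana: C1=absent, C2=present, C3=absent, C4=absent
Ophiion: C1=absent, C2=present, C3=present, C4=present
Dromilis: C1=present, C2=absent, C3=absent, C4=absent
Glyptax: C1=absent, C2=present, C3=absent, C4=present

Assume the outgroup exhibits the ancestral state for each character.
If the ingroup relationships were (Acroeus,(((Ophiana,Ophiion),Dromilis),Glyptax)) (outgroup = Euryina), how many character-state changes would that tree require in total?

7

Map each character onto (Acroeus,(((Ophiana,Ophiion),Dromilis),Glyptax)) (rooted by Euryina) and count the minimum state changes it requires (Fitch parsimony):
C1: 2; C2: 2; C3: 1; C4: 2.
Total tree length = 7.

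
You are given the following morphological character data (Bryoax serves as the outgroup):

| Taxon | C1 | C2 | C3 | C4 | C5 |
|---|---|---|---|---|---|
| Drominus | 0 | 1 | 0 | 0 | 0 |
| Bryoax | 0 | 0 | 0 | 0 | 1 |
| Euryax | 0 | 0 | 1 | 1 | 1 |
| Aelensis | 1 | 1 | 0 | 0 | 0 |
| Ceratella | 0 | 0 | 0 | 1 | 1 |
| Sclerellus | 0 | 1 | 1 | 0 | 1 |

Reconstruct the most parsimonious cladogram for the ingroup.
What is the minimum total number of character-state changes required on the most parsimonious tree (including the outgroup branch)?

Character polarity is set by the outgroup: the derived state is whichever differs from the outgroup's state, so for C5 the derived state is '0', and for the remaining characters it is '1'.
C1: derived state '1' in Aelensis only — an autapomorphy, so it tells us nothing about relationships among taxa.
C2: derived state '1' in Aelensis, Drominus, and Sclerellus only — synapomorphy for {Aelensis, Drominus, Sclerellus}.
C3 (state '1') occurs in Euryax and Sclerellus but conflicts with the nesting implied by the other characters — most parsimoniously interpreted as homoplasy.
C4: derived state '1' in Ceratella and Euryax only — synapomorphy for {Ceratella, Euryax}.
C5: derived state '0' in Aelensis and Drominus only — synapomorphy for {Aelensis, Drominus}.
Most parsimonious ingroup topology: ((Ceratella,Euryax),((Aelensis,Drominus),Sclerellus)).
Changes per character on this tree: C1: 1; C2: 1; C3: 2; C4: 1; C5: 1.
Total = 6.

6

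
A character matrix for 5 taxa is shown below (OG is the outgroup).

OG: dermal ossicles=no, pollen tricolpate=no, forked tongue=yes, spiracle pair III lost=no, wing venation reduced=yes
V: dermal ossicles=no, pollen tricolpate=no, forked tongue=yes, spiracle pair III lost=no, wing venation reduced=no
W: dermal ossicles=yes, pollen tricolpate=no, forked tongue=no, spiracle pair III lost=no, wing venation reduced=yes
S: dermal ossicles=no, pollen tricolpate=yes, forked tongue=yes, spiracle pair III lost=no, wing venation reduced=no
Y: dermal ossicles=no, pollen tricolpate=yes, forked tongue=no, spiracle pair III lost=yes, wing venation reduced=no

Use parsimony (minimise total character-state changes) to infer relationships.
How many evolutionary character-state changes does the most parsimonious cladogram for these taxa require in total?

6

Character polarity is set by the outgroup: the derived state is whichever differs from the outgroup's state, so for forked tongue, wing venation reduced the derived state is 'no', and for the remaining characters it is 'yes'.
dermal ossicles (derived state 'yes') is unique to W (autapomorphy; uninformative for grouping).
pollen tricolpate (derived state 'yes') is shared by S and Y — a synapomorphy uniting that clade.
forked tongue (state 'no') occurs in W and Y but conflicts with the nesting implied by the other characters — most parsimoniously interpreted as homoplasy.
spiracle pair III lost (derived state 'yes') is unique to Y (autapomorphy; uninformative for grouping).
wing venation reduced: derived state 'no' in S, V, and Y only — synapomorphy for {S, V, Y}.
Most parsimonious ingroup topology: (W,((S,Y),V)).
Changes per character on this tree: dermal ossicles: 1; pollen tricolpate: 1; forked tongue: 2; spiracle pair III lost: 1; wing venation reduced: 1.
Total = 6.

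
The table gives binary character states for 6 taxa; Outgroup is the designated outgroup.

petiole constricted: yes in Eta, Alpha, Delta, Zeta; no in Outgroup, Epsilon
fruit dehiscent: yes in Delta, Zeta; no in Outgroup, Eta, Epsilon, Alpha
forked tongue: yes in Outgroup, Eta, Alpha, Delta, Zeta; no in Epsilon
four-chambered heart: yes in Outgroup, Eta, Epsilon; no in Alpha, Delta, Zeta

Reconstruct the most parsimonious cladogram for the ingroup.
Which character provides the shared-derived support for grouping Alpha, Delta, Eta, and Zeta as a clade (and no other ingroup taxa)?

Character polarity is set by the outgroup: the derived state is whichever differs from the outgroup's state, so for forked tongue, four-chambered heart the derived state is 'no', and for the remaining characters it is 'yes'.
Only Alpha, Delta, Eta, and Zeta show the derived state 'yes' for petiole constricted, supporting them as a clade.
fruit dehiscent (derived state 'yes') is shared by Delta and Zeta — a synapomorphy uniting that clade.
forked tongue: derived state 'no' in Epsilon only — an autapomorphy, so it tells us nothing about relationships among taxa.
Only Alpha, Delta, and Zeta show the derived state 'no' for four-chambered heart, supporting them as a clade.
Most parsimonious ingroup topology: ((Eta,(Alpha,(Delta,Zeta))),Epsilon).
The clade {Alpha, Delta, Eta, Zeta} is supported by petiole constricted: its derived state 'yes' occurs in exactly those taxa and in no other taxon (including the outgroup).

petiole constricted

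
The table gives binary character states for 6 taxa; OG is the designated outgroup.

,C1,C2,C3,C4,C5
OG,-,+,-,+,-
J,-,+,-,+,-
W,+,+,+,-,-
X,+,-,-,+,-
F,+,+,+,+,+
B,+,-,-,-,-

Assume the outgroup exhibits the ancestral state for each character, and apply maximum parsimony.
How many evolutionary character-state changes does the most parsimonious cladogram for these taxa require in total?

6

Character polarity is set by the outgroup: the derived state is whichever differs from the outgroup's state, so for C2, C4 the derived state is '-', and for the remaining characters it is '+'.
Only B, F, W, and X show the derived state '+' for C1, supporting them as a clade.
C2: derived state '-' in B and X only — synapomorphy for {B, X}.
C3 (derived state '+') is shared by F and W — a synapomorphy uniting that clade.
C4 groups B and W, which is incompatible with the clades supported by the remaining characters; treating it as convergent (homoplasy) costs fewer steps than any alternative tree.
C5: derived state '+' in F only — an autapomorphy, so it tells us nothing about relationships among taxa.
Most parsimonious ingroup topology: (J,((W,F),(X,B))).
Changes per character on this tree: C1: 1; C2: 1; C3: 1; C4: 2; C5: 1.
Total = 6.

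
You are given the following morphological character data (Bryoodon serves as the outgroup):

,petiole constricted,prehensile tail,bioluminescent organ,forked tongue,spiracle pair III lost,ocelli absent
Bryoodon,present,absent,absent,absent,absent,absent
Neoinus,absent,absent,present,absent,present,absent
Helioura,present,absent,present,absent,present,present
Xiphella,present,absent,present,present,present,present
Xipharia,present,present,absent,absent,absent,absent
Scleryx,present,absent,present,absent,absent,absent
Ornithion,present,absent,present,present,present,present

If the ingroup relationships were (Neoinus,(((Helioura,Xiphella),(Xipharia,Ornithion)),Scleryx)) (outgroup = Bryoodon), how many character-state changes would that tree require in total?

Map each character onto (Neoinus,(((Helioura,Xiphella),(Xipharia,Ornithion)),Scleryx)) (rooted by Bryoodon) and count the minimum state changes it requires (Fitch parsimony):
petiole constricted: 1; prehensile tail: 1; bioluminescent organ: 2; forked tongue: 2; spiracle pair III lost: 3; ocelli absent: 2.
Total tree length = 11.

11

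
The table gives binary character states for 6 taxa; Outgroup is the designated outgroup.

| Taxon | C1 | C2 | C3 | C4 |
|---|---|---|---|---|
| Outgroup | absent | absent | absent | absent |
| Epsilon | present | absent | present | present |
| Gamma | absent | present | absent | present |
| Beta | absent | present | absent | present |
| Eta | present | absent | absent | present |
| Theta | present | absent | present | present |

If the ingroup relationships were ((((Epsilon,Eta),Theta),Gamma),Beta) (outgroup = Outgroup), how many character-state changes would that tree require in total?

6

Map each character onto ((((Epsilon,Eta),Theta),Gamma),Beta) (rooted by Outgroup) and count the minimum state changes it requires (Fitch parsimony):
C1: 1; C2: 2; C3: 2; C4: 1.
Total tree length = 6.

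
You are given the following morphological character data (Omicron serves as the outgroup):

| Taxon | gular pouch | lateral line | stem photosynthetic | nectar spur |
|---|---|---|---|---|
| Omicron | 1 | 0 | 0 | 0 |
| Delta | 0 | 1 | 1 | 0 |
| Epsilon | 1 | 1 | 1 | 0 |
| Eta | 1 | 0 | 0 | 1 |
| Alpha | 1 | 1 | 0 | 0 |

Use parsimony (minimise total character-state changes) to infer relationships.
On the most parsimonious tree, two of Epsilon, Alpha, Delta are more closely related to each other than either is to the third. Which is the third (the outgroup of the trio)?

Alpha

Character polarity is set by the outgroup: the derived state is whichever differs from the outgroup's state, so for gular pouch the derived state is '0', and for the remaining characters it is '1'.
gular pouch (derived state '0') is unique to Delta (autapomorphy; uninformative for grouping).
lateral line: derived state '1' in Alpha, Delta, and Epsilon only — synapomorphy for {Alpha, Delta, Epsilon}.
stem photosynthetic: derived state '1' in Delta and Epsilon only — synapomorphy for {Delta, Epsilon}.
nectar spur (derived state '1') is unique to Eta (autapomorphy; uninformative for grouping).
Most parsimonious ingroup topology: (((Delta,Epsilon),Alpha),Eta).
Delta and Epsilon share a more recent common ancestor with each other than either does with Alpha, so Alpha is the least closely related of the three.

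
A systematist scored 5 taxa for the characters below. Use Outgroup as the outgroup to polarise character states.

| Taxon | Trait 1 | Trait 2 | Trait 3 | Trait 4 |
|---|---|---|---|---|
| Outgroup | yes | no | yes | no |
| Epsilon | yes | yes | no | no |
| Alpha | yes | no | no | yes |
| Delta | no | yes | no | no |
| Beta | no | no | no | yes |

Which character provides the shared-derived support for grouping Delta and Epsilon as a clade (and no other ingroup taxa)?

Character polarity is set by the outgroup: the derived state is whichever differs from the outgroup's state, so for Trait 1, Trait 3 the derived state is 'no', and for the remaining characters it is 'yes'.
Trait 1 groups Beta and Delta, which is incompatible with the clades supported by the remaining characters; treating it as convergent (homoplasy) costs fewer steps than any alternative tree.
Trait 2 (derived state 'yes') is shared by Delta and Epsilon — a synapomorphy uniting that clade.
Trait 3 (derived state 'no') is shared by all ingroup taxa — unites the whole ingroup.
Trait 4 (derived state 'yes') is shared by Alpha and Beta — a synapomorphy uniting that clade.
Most parsimonious ingroup topology: ((Epsilon,Delta),(Alpha,Beta)).
The clade {Delta, Epsilon} is supported by Trait 2: its derived state 'yes' occurs in exactly those taxa and in no other taxon (including the outgroup).

Trait 2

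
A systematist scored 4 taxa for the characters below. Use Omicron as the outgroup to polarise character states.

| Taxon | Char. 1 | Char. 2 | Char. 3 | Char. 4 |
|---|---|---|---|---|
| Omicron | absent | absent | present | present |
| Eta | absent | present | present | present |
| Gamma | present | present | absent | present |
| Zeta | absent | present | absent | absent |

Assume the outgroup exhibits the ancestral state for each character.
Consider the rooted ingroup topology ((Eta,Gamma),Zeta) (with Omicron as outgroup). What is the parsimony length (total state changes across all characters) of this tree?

Map each character onto ((Eta,Gamma),Zeta) (rooted by Omicron) and count the minimum state changes it requires (Fitch parsimony):
Char. 1: 1; Char. 2: 1; Char. 3: 2; Char. 4: 1.
Total tree length = 5.

5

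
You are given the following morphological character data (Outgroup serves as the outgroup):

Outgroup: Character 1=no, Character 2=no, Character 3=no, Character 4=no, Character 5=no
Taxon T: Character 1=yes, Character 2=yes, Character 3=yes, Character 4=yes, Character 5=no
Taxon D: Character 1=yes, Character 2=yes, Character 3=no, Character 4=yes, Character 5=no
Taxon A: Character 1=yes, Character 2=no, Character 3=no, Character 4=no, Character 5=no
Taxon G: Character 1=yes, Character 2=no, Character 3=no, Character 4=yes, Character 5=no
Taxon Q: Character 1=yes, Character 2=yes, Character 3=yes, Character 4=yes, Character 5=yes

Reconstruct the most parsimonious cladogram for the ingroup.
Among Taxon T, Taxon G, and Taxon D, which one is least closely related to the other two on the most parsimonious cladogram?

The outgroup has state 'no' for every character, so 'yes' is the derived state throughout.
All ingroup taxa share the derived state 'yes' for Character 1; it defines the ingroup but does not resolve relationships within it.
Character 2: derived state 'yes' in Taxon D, Taxon Q, and Taxon T only — synapomorphy for {Taxon D, Taxon Q, Taxon T}.
Character 3: derived state 'yes' in Taxon Q and Taxon T only — synapomorphy for {Taxon Q, Taxon T}.
Only Taxon D, Taxon G, Taxon Q, and Taxon T show the derived state 'yes' for Character 4, supporting them as a clade.
Character 5: derived state 'yes' in Taxon Q only — an autapomorphy, so it tells us nothing about relationships among taxa.
Most parsimonious ingroup topology: ((((Taxon T,Taxon Q),Taxon D),Taxon G),Taxon A).
Taxon T and Taxon D share a more recent common ancestor with each other than either does with Taxon G, so Taxon G is the least closely related of the three.

Taxon G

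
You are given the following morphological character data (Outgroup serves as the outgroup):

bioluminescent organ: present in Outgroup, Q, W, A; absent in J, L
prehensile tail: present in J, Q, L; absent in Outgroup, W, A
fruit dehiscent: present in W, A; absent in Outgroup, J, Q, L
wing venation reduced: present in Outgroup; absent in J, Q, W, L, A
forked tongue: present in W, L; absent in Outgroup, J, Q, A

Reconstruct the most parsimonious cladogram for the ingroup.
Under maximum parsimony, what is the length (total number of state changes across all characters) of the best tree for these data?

Character polarity is set by the outgroup: the derived state is whichever differs from the outgroup's state, so for bioluminescent organ, wing venation reduced the derived state is 'absent', and for the remaining characters it is 'present'.
bioluminescent organ (derived state 'absent') is shared by J and L — a synapomorphy uniting that clade.
prehensile tail: derived state 'present' in J, L, and Q only — synapomorphy for {J, L, Q}.
fruit dehiscent (derived state 'present') is shared by A and W — a synapomorphy uniting that clade.
All ingroup taxa share the derived state 'absent' for wing venation reduced; it defines the ingroup but does not resolve relationships within it.
forked tongue (state 'present') occurs in L and W but conflicts with the nesting implied by the other characters — most parsimoniously interpreted as homoplasy.
Most parsimonious ingroup topology: (((J,L),Q),(W,A)).
Changes per character on this tree: bioluminescent organ: 1; prehensile tail: 1; fruit dehiscent: 1; wing venation reduced: 1; forked tongue: 2.
Total = 6.

6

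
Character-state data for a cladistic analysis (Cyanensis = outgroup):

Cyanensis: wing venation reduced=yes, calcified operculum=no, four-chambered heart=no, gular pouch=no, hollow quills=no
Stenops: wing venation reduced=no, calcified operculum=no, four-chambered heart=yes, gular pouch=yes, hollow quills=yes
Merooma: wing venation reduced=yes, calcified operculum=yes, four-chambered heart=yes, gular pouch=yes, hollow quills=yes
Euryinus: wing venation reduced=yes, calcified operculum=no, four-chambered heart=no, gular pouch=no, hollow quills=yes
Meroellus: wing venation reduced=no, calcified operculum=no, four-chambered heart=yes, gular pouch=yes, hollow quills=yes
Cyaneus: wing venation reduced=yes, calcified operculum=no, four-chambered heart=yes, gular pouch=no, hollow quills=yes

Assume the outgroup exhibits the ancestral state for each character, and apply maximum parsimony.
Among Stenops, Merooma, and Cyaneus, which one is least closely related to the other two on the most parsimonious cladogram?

Cyaneus

Character polarity is set by the outgroup: the derived state is whichever differs from the outgroup's state, so for wing venation reduced the derived state is 'no', and for the remaining characters it is 'yes'.
wing venation reduced: derived state 'no' in Meroellus and Stenops only — synapomorphy for {Meroellus, Stenops}.
calcified operculum (derived state 'yes') is unique to Merooma (autapomorphy; uninformative for grouping).
four-chambered heart: derived state 'yes' in Cyaneus, Meroellus, Merooma, and Stenops only — synapomorphy for {Cyaneus, Meroellus, Merooma, Stenops}.
gular pouch (derived state 'yes') is shared by Meroellus, Merooma, and Stenops — a synapomorphy uniting that clade.
hollow quills (derived state 'yes') is shared by all ingroup taxa — unites the whole ingroup.
Most parsimonious ingroup topology: ((((Stenops,Meroellus),Merooma),Cyaneus),Euryinus).
Merooma and Stenops share a more recent common ancestor with each other than either does with Cyaneus, so Cyaneus is the least closely related of the three.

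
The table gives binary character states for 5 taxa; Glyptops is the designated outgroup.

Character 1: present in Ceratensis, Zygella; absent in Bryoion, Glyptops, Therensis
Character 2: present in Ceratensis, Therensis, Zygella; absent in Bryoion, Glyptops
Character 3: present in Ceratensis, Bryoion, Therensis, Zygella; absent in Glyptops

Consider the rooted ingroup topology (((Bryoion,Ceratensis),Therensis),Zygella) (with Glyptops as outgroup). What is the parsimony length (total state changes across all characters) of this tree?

5

Map each character onto (((Bryoion,Ceratensis),Therensis),Zygella) (rooted by Glyptops) and count the minimum state changes it requires (Fitch parsimony):
Character 1: 2; Character 2: 2; Character 3: 1.
Total tree length = 5.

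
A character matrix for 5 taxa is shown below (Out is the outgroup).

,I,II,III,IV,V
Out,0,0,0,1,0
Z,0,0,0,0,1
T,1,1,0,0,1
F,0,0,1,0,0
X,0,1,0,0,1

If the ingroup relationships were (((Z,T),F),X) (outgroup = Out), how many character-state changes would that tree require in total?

7

Map each character onto (((Z,T),F),X) (rooted by Out) and count the minimum state changes it requires (Fitch parsimony):
I: 1; II: 2; III: 1; IV: 1; V: 2.
Total tree length = 7.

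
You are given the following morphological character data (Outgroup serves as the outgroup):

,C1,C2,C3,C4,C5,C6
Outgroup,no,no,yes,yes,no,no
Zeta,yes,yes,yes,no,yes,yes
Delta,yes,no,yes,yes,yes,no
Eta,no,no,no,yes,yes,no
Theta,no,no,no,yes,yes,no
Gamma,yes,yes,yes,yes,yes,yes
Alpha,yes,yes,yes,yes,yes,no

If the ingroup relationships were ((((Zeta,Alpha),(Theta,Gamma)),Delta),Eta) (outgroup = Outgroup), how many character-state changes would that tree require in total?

Map each character onto ((((Zeta,Alpha),(Theta,Gamma)),Delta),Eta) (rooted by Outgroup) and count the minimum state changes it requires (Fitch parsimony):
C1: 2; C2: 2; C3: 2; C4: 1; C5: 1; C6: 2.
Total tree length = 10.

10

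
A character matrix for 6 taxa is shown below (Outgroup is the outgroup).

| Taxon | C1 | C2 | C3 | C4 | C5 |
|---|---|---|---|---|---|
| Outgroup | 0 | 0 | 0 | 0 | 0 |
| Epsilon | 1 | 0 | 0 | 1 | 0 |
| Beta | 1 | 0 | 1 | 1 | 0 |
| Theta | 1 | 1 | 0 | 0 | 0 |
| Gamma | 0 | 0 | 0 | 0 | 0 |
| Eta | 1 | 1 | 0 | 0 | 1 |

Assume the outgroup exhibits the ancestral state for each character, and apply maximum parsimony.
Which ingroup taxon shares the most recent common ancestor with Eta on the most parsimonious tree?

Theta

The outgroup has state '0' for every character, so '1' is the derived state throughout.
Only Beta, Epsilon, Eta, and Theta show the derived state '1' for C1, supporting them as a clade.
C2: derived state '1' in Eta and Theta only — synapomorphy for {Eta, Theta}.
C3 (derived state '1') is unique to Beta (autapomorphy; uninformative for grouping).
C4 (derived state '1') is shared by Beta and Epsilon — a synapomorphy uniting that clade.
C5: derived state '1' in Eta only — an autapomorphy, so it tells us nothing about relationships among taxa.
Most parsimonious ingroup topology: (((Epsilon,Beta),(Theta,Eta)),Gamma).
Eta and Theta form a cherry on this tree, so they are sister taxa.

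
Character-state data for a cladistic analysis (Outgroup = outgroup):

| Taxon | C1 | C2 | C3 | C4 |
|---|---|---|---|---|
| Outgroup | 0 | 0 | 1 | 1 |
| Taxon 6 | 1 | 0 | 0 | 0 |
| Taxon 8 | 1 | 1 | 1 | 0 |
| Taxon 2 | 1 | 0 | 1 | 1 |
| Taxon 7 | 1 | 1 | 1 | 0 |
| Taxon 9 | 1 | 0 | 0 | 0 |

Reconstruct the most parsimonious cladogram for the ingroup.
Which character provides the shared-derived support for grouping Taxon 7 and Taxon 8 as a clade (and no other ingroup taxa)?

Character polarity is set by the outgroup: the derived state is whichever differs from the outgroup's state, so for C3, C4 the derived state is '0', and for the remaining characters it is '1'.
C1 (derived state '1') is shared by all ingroup taxa — unites the whole ingroup.
Only Taxon 7 and Taxon 8 show the derived state '1' for C2, supporting them as a clade.
Only Taxon 6 and Taxon 9 show the derived state '0' for C3, supporting them as a clade.
C4: derived state '0' in Taxon 6, Taxon 7, Taxon 8, and Taxon 9 only — synapomorphy for {Taxon 6, Taxon 7, Taxon 8, Taxon 9}.
Most parsimonious ingroup topology: (((Taxon 6,Taxon 9),(Taxon 8,Taxon 7)),Taxon 2).
The clade {Taxon 7, Taxon 8} is supported by C2: its derived state '1' occurs in exactly those taxa and in no other taxon (including the outgroup).

C2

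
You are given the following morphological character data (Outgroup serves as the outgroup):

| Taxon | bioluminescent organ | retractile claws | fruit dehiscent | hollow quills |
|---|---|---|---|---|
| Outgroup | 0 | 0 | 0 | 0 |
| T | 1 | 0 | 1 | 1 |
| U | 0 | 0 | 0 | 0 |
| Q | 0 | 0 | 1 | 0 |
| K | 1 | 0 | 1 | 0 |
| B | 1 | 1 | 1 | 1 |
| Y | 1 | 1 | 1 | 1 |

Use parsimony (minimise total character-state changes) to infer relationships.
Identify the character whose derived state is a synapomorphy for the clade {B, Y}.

retractile claws

The outgroup has state '0' for every character, so '1' is the derived state throughout.
bioluminescent organ (derived state '1') is shared by B, K, T, and Y — a synapomorphy uniting that clade.
retractile claws (derived state '1') is shared by B and Y — a synapomorphy uniting that clade.
fruit dehiscent: derived state '1' in B, K, Q, T, and Y only — synapomorphy for {B, K, Q, T, Y}.
hollow quills: derived state '1' in B, T, and Y only — synapomorphy for {B, T, Y}.
Most parsimonious ingroup topology: ((((T,(B,Y)),K),Q),U).
The clade {B, Y} is supported by retractile claws: its derived state '1' occurs in exactly those taxa and in no other taxon (including the outgroup).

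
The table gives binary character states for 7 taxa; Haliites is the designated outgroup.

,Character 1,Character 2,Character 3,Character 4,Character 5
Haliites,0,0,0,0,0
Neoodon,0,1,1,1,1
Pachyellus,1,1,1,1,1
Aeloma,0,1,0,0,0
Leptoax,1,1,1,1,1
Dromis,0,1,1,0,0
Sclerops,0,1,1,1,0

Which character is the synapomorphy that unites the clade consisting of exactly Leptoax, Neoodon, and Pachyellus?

Character 5

The outgroup has state '0' for every character, so '1' is the derived state throughout.
Character 1: derived state '1' in Leptoax and Pachyellus only — synapomorphy for {Leptoax, Pachyellus}.
Character 2 (derived state '1') is shared by all ingroup taxa — unites the whole ingroup.
Character 3: derived state '1' in Dromis, Leptoax, Neoodon, Pachyellus, and Sclerops only — synapomorphy for {Dromis, Leptoax, Neoodon, Pachyellus, Sclerops}.
Character 4 (derived state '1') is shared by Leptoax, Neoodon, Pachyellus, and Sclerops — a synapomorphy uniting that clade.
Only Leptoax, Neoodon, and Pachyellus show the derived state '1' for Character 5, supporting them as a clade.
Most parsimonious ingroup topology: ((((Neoodon,(Pachyellus,Leptoax)),Sclerops),Dromis),Aeloma).
The clade {Leptoax, Neoodon, Pachyellus} is supported by Character 5: its derived state '1' occurs in exactly those taxa and in no other taxon (including the outgroup).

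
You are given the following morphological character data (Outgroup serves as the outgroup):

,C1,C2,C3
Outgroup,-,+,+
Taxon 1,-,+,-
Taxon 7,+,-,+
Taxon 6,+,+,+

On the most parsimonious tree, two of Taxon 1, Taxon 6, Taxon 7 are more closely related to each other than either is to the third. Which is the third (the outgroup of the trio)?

Taxon 1

Character polarity is set by the outgroup: the derived state is whichever differs from the outgroup's state, so for C2, C3 the derived state is '-', and for the remaining characters it is '+'.
C1 (derived state '+') is shared by Taxon 6 and Taxon 7 — a synapomorphy uniting that clade.
C2: derived state '-' in Taxon 7 only — an autapomorphy, so it tells us nothing about relationships among taxa.
C3: derived state '-' in Taxon 1 only — an autapomorphy, so it tells us nothing about relationships among taxa.
Most parsimonious ingroup topology: (Taxon 1,(Taxon 7,Taxon 6)).
Taxon 7 and Taxon 6 share a more recent common ancestor with each other than either does with Taxon 1, so Taxon 1 is the least closely related of the three.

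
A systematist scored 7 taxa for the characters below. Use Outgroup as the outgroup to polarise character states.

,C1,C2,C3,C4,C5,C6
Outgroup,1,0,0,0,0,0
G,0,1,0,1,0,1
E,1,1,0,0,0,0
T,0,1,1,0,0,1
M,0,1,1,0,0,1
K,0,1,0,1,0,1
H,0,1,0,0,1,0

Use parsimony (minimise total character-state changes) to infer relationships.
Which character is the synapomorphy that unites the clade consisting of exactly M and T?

C3

Character polarity is set by the outgroup: the derived state is whichever differs from the outgroup's state, so for C1 the derived state is '0', and for the remaining characters it is '1'.
C1 (derived state '0') is shared by G, H, K, M, and T — a synapomorphy uniting that clade.
C2 (derived state '1') is shared by all ingroup taxa — unites the whole ingroup.
C3: derived state '1' in M and T only — synapomorphy for {M, T}.
Only G and K show the derived state '1' for C4, supporting them as a clade.
C5 (derived state '1') is unique to H (autapomorphy; uninformative for grouping).
C6 (derived state '1') is shared by G, K, M, and T — a synapomorphy uniting that clade.
Most parsimonious ingroup topology: ((((G,K),(T,M)),H),E).
The clade {M, T} is supported by C3: its derived state '1' occurs in exactly those taxa and in no other taxon (including the outgroup).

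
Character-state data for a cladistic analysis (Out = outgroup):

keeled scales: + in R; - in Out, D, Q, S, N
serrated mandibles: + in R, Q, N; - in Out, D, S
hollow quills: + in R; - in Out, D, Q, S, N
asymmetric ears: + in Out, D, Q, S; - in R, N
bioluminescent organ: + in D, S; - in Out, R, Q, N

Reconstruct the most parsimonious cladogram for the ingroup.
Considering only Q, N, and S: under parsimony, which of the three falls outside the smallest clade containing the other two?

Character polarity is set by the outgroup: the derived state is whichever differs from the outgroup's state, so for asymmetric ears the derived state is '-', and for the remaining characters it is '+'.
keeled scales: derived state '+' in R only — an autapomorphy, so it tells us nothing about relationships among taxa.
serrated mandibles (derived state '+') is shared by N, Q, and R — a synapomorphy uniting that clade.
hollow quills (derived state '+') is unique to R (autapomorphy; uninformative for grouping).
Only N and R show the derived state '-' for asymmetric ears, supporting them as a clade.
Only D and S show the derived state '+' for bioluminescent organ, supporting them as a clade.
Most parsimonious ingroup topology: (((R,N),Q),(D,S)).
N and Q share a more recent common ancestor with each other than either does with S, so S is the least closely related of the three.

S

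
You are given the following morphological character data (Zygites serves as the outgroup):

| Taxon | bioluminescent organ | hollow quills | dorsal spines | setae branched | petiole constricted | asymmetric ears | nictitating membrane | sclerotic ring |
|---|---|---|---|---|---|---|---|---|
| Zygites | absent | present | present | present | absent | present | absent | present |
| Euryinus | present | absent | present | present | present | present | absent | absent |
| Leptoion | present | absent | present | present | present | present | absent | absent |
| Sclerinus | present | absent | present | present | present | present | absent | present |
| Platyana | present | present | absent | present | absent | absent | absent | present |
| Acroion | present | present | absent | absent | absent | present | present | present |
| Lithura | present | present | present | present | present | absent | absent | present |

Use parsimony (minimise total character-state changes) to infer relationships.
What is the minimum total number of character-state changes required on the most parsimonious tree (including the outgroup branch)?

Character polarity is set by the outgroup: the derived state is whichever differs from the outgroup's state, so for hollow quills, dorsal spines, setae branched, asymmetric ears, sclerotic ring the derived state is 'absent', and for the remaining characters it is 'present'.
bioluminescent organ (derived state 'present') is shared by all ingroup taxa — unites the whole ingroup.
hollow quills: derived state 'absent' in Euryinus, Leptoion, and Sclerinus only — synapomorphy for {Euryinus, Leptoion, Sclerinus}.
dorsal spines (derived state 'absent') is shared by Acroion and Platyana — a synapomorphy uniting that clade.
setae branched (derived state 'absent') is unique to Acroion (autapomorphy; uninformative for grouping).
Only Euryinus, Leptoion, Lithura, and Sclerinus show the derived state 'present' for petiole constricted, supporting them as a clade.
asymmetric ears (state 'absent') occurs in Lithura and Platyana but conflicts with the nesting implied by the other characters — most parsimoniously interpreted as homoplasy.
nictitating membrane (derived state 'present') is unique to Acroion (autapomorphy; uninformative for grouping).
Only Euryinus and Leptoion show the derived state 'absent' for sclerotic ring, supporting them as a clade.
Most parsimonious ingroup topology: ((((Euryinus,Leptoion),Sclerinus),Lithura),(Platyana,Acroion)).
Changes per character on this tree: bioluminescent organ: 1; hollow quills: 1; dorsal spines: 1; setae branched: 1; petiole constricted: 1; asymmetric ears: 2; nictitating membrane: 1; sclerotic ring: 1.
Total = 9.

9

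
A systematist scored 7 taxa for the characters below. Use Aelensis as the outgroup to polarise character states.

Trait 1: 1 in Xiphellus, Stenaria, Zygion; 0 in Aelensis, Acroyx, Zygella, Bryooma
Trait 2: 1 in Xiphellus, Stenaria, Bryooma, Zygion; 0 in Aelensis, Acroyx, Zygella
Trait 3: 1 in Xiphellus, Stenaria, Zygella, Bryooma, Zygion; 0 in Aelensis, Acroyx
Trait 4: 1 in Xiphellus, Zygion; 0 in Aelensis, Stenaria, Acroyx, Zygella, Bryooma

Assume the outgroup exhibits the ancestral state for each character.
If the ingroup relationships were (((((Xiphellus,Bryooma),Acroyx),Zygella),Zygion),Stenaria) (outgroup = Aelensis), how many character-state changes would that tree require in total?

10

Map each character onto (((((Xiphellus,Bryooma),Acroyx),Zygella),Zygion),Stenaria) (rooted by Aelensis) and count the minimum state changes it requires (Fitch parsimony):
Trait 1: 3; Trait 2: 3; Trait 3: 2; Trait 4: 2.
Total tree length = 10.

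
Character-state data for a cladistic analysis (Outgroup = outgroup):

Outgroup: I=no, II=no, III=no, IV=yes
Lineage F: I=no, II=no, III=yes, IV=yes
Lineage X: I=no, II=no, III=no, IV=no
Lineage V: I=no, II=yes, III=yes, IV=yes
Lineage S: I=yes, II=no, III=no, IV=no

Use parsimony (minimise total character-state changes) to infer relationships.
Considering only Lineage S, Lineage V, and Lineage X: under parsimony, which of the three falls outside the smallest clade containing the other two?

Lineage V

Character polarity is set by the outgroup: the derived state is whichever differs from the outgroup's state, so for IV the derived state is 'no', and for the remaining characters it is 'yes'.
I (derived state 'yes') is unique to Lineage S (autapomorphy; uninformative for grouping).
II: derived state 'yes' in Lineage V only — an autapomorphy, so it tells us nothing about relationships among taxa.
III (derived state 'yes') is shared by Lineage F and Lineage V — a synapomorphy uniting that clade.
IV (derived state 'no') is shared by Lineage S and Lineage X — a synapomorphy uniting that clade.
Most parsimonious ingroup topology: ((Lineage F,Lineage V),(Lineage X,Lineage S)).
Lineage S and Lineage X share a more recent common ancestor with each other than either does with Lineage V, so Lineage V is the least closely related of the three.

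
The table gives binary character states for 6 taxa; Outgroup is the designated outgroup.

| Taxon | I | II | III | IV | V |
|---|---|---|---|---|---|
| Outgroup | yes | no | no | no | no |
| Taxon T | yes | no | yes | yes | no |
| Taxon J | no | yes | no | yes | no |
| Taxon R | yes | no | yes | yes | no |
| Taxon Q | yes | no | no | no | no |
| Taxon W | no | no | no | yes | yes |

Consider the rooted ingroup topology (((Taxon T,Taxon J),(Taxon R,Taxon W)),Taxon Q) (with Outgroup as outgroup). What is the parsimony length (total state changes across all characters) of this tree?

7

Map each character onto (((Taxon T,Taxon J),(Taxon R,Taxon W)),Taxon Q) (rooted by Outgroup) and count the minimum state changes it requires (Fitch parsimony):
I: 2; II: 1; III: 2; IV: 1; V: 1.
Total tree length = 7.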